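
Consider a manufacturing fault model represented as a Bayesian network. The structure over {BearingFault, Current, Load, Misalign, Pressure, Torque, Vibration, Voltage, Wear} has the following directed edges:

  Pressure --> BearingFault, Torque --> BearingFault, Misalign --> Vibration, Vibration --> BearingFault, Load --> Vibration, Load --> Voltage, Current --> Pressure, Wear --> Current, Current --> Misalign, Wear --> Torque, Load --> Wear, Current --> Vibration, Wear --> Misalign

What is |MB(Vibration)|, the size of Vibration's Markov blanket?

A node's Markov blanket = Pa ∪ Ch ∪ (parents of Ch other than the node itself).
Vibration has parents Current, Load, Misalign.
Vibration's children: BearingFault.
Parents of each child, excluding Vibration:
  BearingFault's other parents are Pressure, Torque.
MB(Vibration) = {BearingFault, Current, Load, Misalign, Pressure, Torque}, which has 6 nodes.

6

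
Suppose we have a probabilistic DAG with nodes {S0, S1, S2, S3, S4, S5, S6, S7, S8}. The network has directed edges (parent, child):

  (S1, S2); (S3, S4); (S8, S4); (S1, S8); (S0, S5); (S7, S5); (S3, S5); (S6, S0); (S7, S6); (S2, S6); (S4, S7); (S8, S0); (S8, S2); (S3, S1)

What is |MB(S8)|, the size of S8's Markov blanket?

By definition, MB(S8) is built from S8's parents, S8's children, and the co-parents of S8.
S8's children: S0, S2, S4.
Pa(S8) = {S1}.
Co-parents of S8 (other parents of its children):
  parents(S4) \ {S8} = {S3}.
  S2 also has parent S1.
  S0's other parent is S6.
MB(S8) = {S0, S1, S2, S3, S4, S6}, which has 6 nodes.

6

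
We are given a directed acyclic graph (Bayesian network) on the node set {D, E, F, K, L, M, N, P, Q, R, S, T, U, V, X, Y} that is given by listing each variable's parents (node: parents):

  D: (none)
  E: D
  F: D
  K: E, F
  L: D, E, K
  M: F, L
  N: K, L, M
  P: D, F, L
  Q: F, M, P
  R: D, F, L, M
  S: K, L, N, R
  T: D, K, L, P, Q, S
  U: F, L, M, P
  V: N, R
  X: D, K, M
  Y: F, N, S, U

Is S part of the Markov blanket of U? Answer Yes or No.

Yes

S is a co-parent of U: both are parents of Y.
So S ∈ MB(U).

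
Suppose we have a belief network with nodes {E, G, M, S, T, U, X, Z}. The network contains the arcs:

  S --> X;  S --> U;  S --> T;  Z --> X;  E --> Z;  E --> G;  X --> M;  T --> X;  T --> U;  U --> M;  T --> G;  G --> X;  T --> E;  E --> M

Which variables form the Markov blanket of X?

Recall MB(v) = parents ∪ children ∪ spouses, where spouses are the other parents of v's children.
X has child M.
X's parents: G, S, T, Z.
Co-parents of X (other parents of its children):
  parents(M) \ {X} = {E, U}.
Union: {G, S, T, Z} ∪ {M} ∪ {E, U} = {E, G, M, S, T, U, Z}.

{E, G, M, S, T, U, Z}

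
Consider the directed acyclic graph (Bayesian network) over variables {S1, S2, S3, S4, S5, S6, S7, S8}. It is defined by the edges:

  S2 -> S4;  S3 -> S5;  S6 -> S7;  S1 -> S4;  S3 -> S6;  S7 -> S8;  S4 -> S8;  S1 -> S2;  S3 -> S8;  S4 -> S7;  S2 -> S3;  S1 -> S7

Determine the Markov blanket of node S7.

{S1, S3, S4, S6, S8}

A node's Markov blanket = Pa ∪ Ch ∪ (parents of Ch other than the node itself).
Parents of S7: S1, S4, S6.
Children of S7: S8.
For each child, the remaining parents (spouses of S7):
  parents(S8) \ {S7} = {S3, S4}.
Union: {S1, S4, S6} ∪ {S8} ∪ {S3, S4} = {S1, S3, S4, S6, S8}.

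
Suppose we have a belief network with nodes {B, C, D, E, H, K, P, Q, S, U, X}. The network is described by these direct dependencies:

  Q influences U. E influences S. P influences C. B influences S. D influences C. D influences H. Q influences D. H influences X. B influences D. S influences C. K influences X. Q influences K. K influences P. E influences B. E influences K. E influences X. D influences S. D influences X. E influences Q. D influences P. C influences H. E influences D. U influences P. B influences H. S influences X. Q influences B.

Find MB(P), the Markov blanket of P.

Children of P: C.
Parents of P: D, K, U.
Co-parents of P (other parents of its children):
  C's other parents are D, S.
Taking the union gives {C, D, K, S, U}.

{C, D, K, S, U}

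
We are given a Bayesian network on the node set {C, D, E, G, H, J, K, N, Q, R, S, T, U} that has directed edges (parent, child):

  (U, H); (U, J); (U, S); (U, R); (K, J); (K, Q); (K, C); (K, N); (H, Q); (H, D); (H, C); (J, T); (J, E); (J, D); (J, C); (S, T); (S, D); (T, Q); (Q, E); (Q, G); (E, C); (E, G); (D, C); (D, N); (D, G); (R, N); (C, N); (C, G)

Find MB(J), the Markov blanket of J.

{C, D, E, H, K, Q, S, T, U}

The Markov blanket of a node is its parents, its children, and the other parents of its children.
J has parents K, U.
Ch(J) = {C, D, E, T}.
For each child, the remaining parents (spouses of J):
  T: S
  E: Q
  D: H, S
  C: D, E, H, K
Taking the union gives {C, D, E, H, K, Q, S, T, U}.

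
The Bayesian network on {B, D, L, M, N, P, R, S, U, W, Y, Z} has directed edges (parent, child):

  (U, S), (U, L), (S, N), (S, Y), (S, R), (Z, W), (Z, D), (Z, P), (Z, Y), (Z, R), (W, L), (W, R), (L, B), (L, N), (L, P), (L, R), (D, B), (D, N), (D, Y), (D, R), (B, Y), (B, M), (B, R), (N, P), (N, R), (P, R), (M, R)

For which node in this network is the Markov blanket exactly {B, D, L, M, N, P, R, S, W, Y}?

The target node must have every member of {B, D, L, M, N, P, R, S, W, Y} as a parent, child, or co-parent, and no others.
Parents of Z: none; children: D, P, R, W, Y; co-parents: B, D, L, M, N, P, S, W.
These exactly cover the given set, so the node is Z.

Z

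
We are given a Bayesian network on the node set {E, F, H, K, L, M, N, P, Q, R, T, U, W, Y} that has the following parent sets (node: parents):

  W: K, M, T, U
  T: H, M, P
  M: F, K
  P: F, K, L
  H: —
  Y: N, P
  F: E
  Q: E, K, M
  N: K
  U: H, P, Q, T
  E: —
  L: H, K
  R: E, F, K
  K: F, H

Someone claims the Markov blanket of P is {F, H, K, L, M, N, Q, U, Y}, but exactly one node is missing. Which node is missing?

T

The Markov blanket of a node is its parents, its children, and the other parents of its children.
Parents of P: F, K, L.
Ch(P) = {T, U, Y}.
Other parents of P's children:
  T also has parents H, M.
  U also has parents H, Q, T.
  Y also has parent N.
MB(P) = {F, H, K, L, M, N, Q, T, U, Y}.
Comparing with the claimed set, T is missing.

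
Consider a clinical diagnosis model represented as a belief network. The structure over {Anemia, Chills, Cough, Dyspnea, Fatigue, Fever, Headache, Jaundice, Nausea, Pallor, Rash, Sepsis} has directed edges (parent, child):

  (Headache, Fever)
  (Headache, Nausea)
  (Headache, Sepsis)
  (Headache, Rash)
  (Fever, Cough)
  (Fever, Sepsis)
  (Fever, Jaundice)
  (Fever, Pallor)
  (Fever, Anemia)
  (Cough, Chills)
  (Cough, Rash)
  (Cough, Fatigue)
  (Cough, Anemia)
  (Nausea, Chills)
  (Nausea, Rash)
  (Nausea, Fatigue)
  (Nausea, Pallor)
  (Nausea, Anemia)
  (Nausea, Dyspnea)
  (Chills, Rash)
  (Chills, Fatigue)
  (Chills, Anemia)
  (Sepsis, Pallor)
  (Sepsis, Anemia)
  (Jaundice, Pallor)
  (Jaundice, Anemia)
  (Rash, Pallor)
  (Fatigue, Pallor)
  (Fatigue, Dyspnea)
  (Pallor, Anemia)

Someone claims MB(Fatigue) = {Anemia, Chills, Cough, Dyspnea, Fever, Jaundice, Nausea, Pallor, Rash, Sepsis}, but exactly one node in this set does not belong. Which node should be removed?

Anemia

The Markov blanket of a node is its parents, its children, and the other parents of its children.
Fatigue's parents: Chills, Cough, Nausea.
Fatigue's children: Dyspnea, Pallor.
Co-parents of Fatigue (other parents of its children):
  Pallor also has parents Fever, Jaundice, Nausea, Rash, Sepsis.
  Dyspnea's other parent is Nausea.
MB(Fatigue) = {Chills, Cough, Dyspnea, Fever, Jaundice, Nausea, Pallor, Rash, Sepsis}.
Anemia is neither a parent, child, nor co-parent of Fatigue, so it does not belong.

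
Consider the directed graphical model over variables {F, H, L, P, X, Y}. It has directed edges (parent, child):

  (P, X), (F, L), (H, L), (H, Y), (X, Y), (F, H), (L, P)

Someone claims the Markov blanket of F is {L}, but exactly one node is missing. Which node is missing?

Recall MB(v) = parents ∪ children ∪ spouses, where spouses are the other parents of v's children.
F has no parents.
F's children: H, L.
Other parents of F's children:
  H: no additional parents.
  parents(L) \ {F} = {H}.
MB(F) = {H, L}.
Comparing with the claimed set, H is missing.

H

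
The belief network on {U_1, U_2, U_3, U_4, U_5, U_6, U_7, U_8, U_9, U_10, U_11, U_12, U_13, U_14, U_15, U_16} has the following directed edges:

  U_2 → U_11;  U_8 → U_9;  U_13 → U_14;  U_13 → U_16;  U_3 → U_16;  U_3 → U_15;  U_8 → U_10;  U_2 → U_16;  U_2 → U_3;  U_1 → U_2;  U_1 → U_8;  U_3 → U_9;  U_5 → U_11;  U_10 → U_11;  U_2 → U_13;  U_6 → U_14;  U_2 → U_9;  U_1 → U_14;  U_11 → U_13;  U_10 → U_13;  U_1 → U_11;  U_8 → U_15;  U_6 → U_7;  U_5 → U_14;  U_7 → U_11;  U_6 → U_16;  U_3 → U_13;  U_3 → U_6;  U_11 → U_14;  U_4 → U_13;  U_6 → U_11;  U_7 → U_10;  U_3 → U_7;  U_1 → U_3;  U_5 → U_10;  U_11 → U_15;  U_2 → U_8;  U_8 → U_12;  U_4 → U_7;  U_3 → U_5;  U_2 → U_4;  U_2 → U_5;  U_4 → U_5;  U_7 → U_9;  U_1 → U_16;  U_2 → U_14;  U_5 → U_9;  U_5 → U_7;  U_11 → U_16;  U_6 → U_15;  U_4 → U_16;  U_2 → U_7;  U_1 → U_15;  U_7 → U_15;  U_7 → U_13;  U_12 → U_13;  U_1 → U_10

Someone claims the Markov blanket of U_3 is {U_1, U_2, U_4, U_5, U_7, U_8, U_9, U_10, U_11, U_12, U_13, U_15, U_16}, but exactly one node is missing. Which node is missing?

U_6

U_3's parents: U_1, U_2.
Children of U_3: U_5, U_6, U_7, U_9, U_13, U_15, U_16.
Parents of each child, excluding U_3:
  U_5 also has parents U_2, U_4.
  U_6 has no other parent.
  parents(U_7) \ {U_3} = {U_2, U_4, U_5, U_6}.
  parents(U_9) \ {U_3} = {U_2, U_5, U_7, U_8}.
  parents(U_13) \ {U_3} = {U_2, U_4, U_7, U_10, U_11, U_12}.
  U_15's other parents are U_1, U_6, U_7, U_8, U_11.
  U_16's other parents are U_1, U_2, U_4, U_6, U_11, U_13.
MB(U_3) = {U_1, U_2, U_4, U_5, U_6, U_7, U_8, U_9, U_10, U_11, U_12, U_13, U_15, U_16}.
Comparing with the claimed set, U_6 is missing.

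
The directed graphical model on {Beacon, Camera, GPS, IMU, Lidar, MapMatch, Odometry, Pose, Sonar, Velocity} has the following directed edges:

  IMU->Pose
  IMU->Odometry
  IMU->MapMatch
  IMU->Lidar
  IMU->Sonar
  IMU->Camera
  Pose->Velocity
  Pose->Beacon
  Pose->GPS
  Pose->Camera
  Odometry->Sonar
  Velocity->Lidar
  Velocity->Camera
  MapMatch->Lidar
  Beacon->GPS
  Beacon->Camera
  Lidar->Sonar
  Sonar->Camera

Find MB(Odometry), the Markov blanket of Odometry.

{IMU, Lidar, Sonar}

By definition, MB(Odometry) is built from Odometry's parents, Odometry's children, and the co-parents of Odometry.
Odometry's parents: IMU.
Odometry has child Sonar.
Co-parents of Odometry (other parents of its children):
  Sonar: IMU, Lidar
MB(Odometry) = {IMU, Lidar, Sonar}.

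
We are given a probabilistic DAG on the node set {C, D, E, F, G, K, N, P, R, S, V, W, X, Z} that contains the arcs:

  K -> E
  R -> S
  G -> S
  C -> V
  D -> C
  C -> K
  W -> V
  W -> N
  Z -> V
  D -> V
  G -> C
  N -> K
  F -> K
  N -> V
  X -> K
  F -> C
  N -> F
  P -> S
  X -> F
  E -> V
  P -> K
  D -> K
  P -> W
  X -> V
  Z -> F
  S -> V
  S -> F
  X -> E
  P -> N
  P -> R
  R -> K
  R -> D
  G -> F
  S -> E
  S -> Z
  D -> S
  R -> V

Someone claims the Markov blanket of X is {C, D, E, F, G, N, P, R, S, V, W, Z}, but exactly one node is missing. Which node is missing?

Parents of X: none.
Children of X: E, F, K, V.
Co-parents of X (other parents of its children):
  F also has parents G, N, S, Z.
  K's other parents are C, D, F, N, P, R.
  E also has parents K, S.
  V's other parents are C, D, E, N, R, S, W, Z.
MB(X) = {C, D, E, F, G, K, N, P, R, S, V, W, Z}.
Comparing with the claimed set, K is missing.

K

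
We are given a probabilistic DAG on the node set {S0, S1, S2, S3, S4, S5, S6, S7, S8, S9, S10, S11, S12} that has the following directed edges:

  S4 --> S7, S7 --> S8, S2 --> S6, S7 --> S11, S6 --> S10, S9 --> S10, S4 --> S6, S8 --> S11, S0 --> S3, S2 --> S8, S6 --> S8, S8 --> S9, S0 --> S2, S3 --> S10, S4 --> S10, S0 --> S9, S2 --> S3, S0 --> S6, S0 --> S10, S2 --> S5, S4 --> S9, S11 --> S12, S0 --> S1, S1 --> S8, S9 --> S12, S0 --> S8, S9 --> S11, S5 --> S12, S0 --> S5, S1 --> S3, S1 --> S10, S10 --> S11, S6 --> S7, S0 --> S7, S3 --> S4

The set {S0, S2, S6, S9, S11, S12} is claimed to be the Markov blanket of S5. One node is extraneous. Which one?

Recall MB(v) = parents ∪ children ∪ spouses, where spouses are the other parents of v's children.
S5 has parents S0, S2.
Ch(S5) = {S12}.
Parents of each child, excluding S5:
  S12 also has parents S9, S11.
MB(S5) = {S0, S2, S9, S11, S12}.
S6 is neither a parent, child, nor co-parent of S5, so it does not belong.

S6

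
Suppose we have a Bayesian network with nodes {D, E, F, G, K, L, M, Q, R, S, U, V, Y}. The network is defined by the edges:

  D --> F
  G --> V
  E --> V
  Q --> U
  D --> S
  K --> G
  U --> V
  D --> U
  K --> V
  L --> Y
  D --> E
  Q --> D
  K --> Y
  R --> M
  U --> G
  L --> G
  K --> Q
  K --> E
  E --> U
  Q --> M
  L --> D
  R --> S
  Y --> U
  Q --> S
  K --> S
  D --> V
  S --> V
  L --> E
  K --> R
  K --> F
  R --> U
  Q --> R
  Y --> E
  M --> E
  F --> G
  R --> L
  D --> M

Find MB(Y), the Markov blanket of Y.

{D, E, K, L, M, Q, R, U}

Recall MB(v) = parents ∪ children ∪ spouses, where spouses are the other parents of v's children.
Y's parents: K, L.
Y's children: E, U.
Co-parents of Y (other parents of its children):
  E: D, K, L, M
  U: D, E, Q, R
MB(Y) = {D, E, K, L, M, Q, R, U}.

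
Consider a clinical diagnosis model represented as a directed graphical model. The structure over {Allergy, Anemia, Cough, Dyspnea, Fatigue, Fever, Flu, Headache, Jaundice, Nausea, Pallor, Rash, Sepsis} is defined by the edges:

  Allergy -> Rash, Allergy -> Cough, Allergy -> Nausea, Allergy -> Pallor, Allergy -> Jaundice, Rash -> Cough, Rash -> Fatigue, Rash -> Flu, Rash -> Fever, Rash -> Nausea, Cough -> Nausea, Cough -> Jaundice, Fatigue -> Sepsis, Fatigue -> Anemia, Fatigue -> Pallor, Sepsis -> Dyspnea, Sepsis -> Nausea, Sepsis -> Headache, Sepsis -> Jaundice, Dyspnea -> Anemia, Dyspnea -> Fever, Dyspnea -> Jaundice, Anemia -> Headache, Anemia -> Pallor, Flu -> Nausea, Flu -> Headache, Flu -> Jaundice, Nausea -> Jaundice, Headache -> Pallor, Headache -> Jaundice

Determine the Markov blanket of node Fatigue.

The Markov blanket of a node is its parents, its children, and the other parents of its children.
Fatigue's parents: Rash.
Ch(Fatigue) = {Anemia, Pallor, Sepsis}.
Co-parents of Fatigue (other parents of its children):
  Sepsis has no other parent.
  Anemia's other parent is Dyspnea.
  parents(Pallor) \ {Fatigue} = {Allergy, Anemia, Headache}.
MB(Fatigue) = {Allergy, Anemia, Dyspnea, Headache, Pallor, Rash, Sepsis}.

{Allergy, Anemia, Dyspnea, Headache, Pallor, Rash, Sepsis}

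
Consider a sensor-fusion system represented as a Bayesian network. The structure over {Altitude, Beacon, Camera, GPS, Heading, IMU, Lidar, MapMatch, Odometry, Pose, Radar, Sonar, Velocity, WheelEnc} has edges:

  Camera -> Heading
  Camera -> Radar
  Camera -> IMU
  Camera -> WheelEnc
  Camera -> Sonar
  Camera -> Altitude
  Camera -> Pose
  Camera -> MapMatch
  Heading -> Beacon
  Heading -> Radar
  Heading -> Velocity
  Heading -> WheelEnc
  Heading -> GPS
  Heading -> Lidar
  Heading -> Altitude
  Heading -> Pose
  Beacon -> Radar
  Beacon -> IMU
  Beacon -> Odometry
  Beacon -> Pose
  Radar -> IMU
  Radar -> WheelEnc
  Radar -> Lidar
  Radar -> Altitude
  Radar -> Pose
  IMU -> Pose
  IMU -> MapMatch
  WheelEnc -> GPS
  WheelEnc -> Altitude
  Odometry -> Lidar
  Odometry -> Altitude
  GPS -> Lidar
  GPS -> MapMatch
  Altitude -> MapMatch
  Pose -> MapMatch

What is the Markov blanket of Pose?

The Markov blanket of a node is its parents, its children, and the other parents of its children.
Pa(Pose) = {Beacon, Camera, Heading, IMU, Radar}.
Pose's children: MapMatch.
For each child, the remaining parents (spouses of Pose):
  parents(MapMatch) \ {Pose} = {Altitude, Camera, GPS, IMU}.
MB(Pose) = {Altitude, Beacon, Camera, GPS, Heading, IMU, MapMatch, Radar}.

{Altitude, Beacon, Camera, GPS, Heading, IMU, MapMatch, Radar}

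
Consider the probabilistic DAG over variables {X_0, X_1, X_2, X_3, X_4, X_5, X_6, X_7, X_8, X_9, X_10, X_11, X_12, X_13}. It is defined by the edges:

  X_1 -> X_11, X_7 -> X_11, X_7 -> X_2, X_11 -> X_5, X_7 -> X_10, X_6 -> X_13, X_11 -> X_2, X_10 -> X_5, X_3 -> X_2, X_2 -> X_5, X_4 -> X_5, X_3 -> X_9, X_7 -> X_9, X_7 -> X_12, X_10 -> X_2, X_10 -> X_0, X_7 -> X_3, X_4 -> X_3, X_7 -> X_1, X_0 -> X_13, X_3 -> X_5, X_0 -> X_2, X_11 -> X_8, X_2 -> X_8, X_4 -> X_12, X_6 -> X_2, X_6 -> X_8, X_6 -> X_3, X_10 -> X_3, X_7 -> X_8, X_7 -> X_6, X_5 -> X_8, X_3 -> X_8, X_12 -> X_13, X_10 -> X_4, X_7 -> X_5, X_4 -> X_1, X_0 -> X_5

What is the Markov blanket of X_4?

The Markov blanket of a node is its parents, its children, and the other parents of its children.
X_4's children: X_1, X_3, X_5, X_12.
Pa(X_4) = {X_10}.
Other parents of X_4's children:
  X_1: X_7
  X_12: X_7
  X_3: X_6, X_7, X_10
  X_5: X_0, X_2, X_3, X_7, X_10, X_11
Taking the union gives {X_0, X_1, X_2, X_3, X_5, X_6, X_7, X_10, X_11, X_12}.

{X_0, X_1, X_2, X_3, X_5, X_6, X_7, X_10, X_11, X_12}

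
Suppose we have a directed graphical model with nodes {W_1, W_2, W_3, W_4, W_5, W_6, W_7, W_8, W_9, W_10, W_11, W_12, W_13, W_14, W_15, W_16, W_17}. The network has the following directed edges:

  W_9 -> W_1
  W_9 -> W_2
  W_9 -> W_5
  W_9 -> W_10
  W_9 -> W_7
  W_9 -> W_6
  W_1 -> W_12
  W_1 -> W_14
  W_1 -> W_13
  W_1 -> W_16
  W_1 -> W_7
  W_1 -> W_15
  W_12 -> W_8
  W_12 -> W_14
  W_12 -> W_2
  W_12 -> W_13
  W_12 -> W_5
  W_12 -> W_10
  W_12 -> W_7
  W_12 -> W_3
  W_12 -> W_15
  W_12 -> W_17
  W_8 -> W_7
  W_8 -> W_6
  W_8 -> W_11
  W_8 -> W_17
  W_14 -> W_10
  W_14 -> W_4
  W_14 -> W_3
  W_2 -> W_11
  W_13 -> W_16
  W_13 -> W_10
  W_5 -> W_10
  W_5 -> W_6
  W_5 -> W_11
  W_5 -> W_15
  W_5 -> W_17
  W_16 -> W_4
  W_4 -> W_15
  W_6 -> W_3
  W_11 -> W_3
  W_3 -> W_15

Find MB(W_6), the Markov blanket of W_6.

{W_3, W_5, W_8, W_9, W_11, W_12, W_14}

The Markov blanket of a node is its parents, its children, and the other parents of its children.
W_6 has parents W_5, W_8, W_9.
W_6 has child W_3.
Co-parents of W_6 (other parents of its children):
  W_3: W_11, W_12, W_14
Taking the union gives {W_3, W_5, W_8, W_9, W_11, W_12, W_14}.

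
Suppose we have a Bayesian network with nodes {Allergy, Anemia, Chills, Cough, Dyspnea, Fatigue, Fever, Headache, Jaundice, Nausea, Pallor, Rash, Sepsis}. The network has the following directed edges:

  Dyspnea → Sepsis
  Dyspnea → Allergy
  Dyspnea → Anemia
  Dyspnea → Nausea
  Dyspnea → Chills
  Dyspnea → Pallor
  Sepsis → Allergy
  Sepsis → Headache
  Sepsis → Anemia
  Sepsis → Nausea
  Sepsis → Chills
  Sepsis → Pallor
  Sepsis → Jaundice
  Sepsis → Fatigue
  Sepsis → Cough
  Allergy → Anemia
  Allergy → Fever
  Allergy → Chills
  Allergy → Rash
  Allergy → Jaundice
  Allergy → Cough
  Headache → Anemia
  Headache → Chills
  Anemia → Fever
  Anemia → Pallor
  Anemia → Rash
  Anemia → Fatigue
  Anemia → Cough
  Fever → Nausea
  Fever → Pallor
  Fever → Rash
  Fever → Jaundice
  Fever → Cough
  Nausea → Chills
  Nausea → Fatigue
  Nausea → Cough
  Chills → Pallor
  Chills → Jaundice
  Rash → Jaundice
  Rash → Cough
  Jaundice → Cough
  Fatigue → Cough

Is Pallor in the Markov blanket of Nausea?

Nausea has parents Dyspnea, Fever, Sepsis.
Nausea has children Chills, Cough, Fatigue.
Co-parents of Nausea (other parents of its children):
  Chills: Allergy, Dyspnea, Headache, Sepsis
  Fatigue: Anemia, Sepsis
  Cough: Allergy, Anemia, Fatigue, Fever, Jaundice, Rash, Sepsis
MB(Nausea) = {Allergy, Anemia, Chills, Cough, Dyspnea, Fatigue, Fever, Headache, Jaundice, Rash, Sepsis}; Pallor is not in this set.

No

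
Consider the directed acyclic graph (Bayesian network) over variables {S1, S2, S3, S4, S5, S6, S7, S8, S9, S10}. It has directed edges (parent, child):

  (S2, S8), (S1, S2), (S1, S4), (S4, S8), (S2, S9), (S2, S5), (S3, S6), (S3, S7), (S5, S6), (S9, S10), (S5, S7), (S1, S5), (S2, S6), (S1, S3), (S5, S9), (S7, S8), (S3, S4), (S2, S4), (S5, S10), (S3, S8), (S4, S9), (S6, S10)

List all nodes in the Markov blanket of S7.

{S2, S3, S4, S5, S8}

Parents of S7: S3, S5.
S7 has child S8.
For each child, the remaining parents (spouses of S7):
  parents(S8) \ {S7} = {S2, S3, S4}.
Taking the union gives {S2, S3, S4, S5, S8}.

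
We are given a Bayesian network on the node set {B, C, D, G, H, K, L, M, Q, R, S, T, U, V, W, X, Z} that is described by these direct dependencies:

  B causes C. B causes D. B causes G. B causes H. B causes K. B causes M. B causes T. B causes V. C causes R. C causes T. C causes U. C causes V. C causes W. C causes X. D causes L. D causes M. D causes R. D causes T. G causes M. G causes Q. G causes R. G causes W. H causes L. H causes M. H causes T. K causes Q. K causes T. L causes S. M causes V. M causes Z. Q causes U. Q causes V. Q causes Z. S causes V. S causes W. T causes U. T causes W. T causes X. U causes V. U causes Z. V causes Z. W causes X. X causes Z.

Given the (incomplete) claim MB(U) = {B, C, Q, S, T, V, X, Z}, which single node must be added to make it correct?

Parents of U: C, Q, T.
U's children: V, Z.
For each child, the remaining parents (spouses of U):
  V's other parents are B, C, M, Q, S.
  Z also has parents M, Q, V, X.
MB(U) = {B, C, M, Q, S, T, V, X, Z}.
Comparing with the claimed set, M is missing.

M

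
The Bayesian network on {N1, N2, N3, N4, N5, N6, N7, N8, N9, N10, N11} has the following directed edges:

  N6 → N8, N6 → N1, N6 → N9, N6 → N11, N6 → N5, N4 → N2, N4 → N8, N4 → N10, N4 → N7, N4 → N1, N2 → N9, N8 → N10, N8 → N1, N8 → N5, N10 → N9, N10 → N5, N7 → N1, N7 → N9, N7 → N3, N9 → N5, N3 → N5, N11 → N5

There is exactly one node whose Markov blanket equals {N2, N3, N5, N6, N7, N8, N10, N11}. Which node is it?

The target node must have every member of {N2, N3, N5, N6, N7, N8, N10, N11} as a parent, child, or co-parent, and no others.
Parents of N9: N2, N6, N7, N10; children: N5; co-parents: N3, N6, N8, N10, N11.
These exactly cover the given set, so the node is N9.

N9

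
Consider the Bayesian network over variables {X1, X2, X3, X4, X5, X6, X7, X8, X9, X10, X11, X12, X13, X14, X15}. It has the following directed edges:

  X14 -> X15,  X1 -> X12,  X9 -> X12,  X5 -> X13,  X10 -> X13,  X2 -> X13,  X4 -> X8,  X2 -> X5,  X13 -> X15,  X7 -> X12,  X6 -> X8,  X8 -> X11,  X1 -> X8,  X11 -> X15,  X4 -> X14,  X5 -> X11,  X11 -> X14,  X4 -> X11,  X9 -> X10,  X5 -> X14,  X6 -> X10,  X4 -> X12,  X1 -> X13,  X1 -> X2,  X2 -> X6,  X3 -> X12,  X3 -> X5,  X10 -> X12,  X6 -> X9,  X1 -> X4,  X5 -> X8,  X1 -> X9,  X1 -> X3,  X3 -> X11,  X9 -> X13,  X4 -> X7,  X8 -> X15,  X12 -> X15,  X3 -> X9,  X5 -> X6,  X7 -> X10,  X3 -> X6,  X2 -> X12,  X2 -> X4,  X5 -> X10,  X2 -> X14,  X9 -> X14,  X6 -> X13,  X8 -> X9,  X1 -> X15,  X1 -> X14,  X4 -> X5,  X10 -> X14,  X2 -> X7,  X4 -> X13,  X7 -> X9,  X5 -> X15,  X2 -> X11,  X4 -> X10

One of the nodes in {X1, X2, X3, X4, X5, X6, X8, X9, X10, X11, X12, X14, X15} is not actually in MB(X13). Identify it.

X3

X13's children: X15.
X13's parents: X1, X2, X4, X5, X6, X9, X10.
For each child, the remaining parents (spouses of X13):
  parents(X15) \ {X13} = {X1, X5, X8, X11, X12, X14}.
MB(X13) = {X1, X2, X4, X5, X6, X8, X9, X10, X11, X12, X14, X15}.
X3 is neither a parent, child, nor co-parent of X13, so it does not belong.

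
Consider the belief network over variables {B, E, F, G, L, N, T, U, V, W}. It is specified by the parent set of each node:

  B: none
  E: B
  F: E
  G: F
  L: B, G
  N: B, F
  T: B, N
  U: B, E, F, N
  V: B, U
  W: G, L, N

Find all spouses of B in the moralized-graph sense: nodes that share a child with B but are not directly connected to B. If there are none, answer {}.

Children of B: E, L, N, T, U, V.
  E: —
  L: G
  N: F
  T: N
  U: E, F, N
  V: U
Excluding nodes already adjacent to B (E, L, N, T, U, V), the co-parent-only contribution is {F, G}.

{F, G}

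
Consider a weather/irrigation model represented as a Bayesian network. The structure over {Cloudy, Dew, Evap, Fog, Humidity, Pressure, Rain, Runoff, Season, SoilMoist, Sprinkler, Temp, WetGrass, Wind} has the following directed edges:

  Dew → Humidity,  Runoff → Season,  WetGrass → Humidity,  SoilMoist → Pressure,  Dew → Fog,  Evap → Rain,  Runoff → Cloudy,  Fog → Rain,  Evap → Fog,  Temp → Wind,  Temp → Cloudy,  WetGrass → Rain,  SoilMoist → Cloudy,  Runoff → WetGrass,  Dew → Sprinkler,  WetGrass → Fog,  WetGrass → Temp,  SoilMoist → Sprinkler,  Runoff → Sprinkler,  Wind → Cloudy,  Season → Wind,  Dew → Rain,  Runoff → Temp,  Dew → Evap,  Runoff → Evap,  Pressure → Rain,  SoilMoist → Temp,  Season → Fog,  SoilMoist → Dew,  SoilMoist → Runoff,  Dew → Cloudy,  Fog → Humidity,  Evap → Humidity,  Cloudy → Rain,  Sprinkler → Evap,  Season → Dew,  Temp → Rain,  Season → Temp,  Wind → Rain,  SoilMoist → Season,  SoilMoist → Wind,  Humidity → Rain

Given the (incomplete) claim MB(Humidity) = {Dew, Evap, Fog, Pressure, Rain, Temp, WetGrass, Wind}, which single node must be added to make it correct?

Cloudy

Parents of Humidity: Dew, Evap, Fog, WetGrass.
Humidity has child Rain.
Parents of each child, excluding Humidity:
  Rain: Cloudy, Dew, Evap, Fog, Pressure, Temp, WetGrass, Wind
MB(Humidity) = {Cloudy, Dew, Evap, Fog, Pressure, Rain, Temp, WetGrass, Wind}.
Comparing with the claimed set, Cloudy is missing.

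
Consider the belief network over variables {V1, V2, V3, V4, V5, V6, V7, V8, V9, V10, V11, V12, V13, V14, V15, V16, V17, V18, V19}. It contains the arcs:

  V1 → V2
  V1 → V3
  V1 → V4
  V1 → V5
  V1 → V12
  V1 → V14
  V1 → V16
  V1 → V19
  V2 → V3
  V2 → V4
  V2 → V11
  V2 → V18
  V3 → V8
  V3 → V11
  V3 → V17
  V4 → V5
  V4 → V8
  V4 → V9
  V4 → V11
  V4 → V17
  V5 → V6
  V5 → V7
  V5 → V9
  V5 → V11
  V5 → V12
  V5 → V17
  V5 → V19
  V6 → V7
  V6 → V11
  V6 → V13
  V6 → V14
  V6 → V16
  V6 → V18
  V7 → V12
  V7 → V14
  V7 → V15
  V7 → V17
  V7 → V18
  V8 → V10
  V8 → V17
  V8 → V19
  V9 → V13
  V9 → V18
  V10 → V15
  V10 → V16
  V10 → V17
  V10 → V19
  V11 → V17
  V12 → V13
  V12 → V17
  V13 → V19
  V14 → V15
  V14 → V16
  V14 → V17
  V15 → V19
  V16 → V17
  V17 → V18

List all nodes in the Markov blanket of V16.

{V1, V3, V4, V5, V6, V7, V8, V10, V11, V12, V14, V17}

Recall MB(v) = parents ∪ children ∪ spouses, where spouses are the other parents of v's children.
Pa(V16) = {V1, V6, V10, V14}.
Ch(V16) = {V17}.
Co-parents of V16 (other parents of its children):
  V17 also has parents V3, V4, V5, V7, V8, V10, V11, V12, V14.
Taking the union gives {V1, V3, V4, V5, V6, V7, V8, V10, V11, V12, V14, V17}.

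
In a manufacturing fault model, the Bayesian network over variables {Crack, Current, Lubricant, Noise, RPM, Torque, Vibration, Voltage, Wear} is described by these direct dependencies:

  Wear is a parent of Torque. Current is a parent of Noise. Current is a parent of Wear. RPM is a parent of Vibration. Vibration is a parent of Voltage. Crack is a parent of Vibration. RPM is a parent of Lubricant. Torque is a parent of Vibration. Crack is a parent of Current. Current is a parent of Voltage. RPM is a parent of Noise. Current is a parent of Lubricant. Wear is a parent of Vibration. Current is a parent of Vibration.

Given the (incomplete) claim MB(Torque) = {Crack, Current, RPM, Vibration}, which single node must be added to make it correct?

Wear

The Markov blanket of a node is its parents, its children, and the other parents of its children.
Torque has parent Wear.
Torque's children: Vibration.
Co-parents of Torque (other parents of its children):
  Vibration: Crack, Current, RPM, Wear
MB(Torque) = {Crack, Current, RPM, Vibration, Wear}.
Comparing with the claimed set, Wear is missing.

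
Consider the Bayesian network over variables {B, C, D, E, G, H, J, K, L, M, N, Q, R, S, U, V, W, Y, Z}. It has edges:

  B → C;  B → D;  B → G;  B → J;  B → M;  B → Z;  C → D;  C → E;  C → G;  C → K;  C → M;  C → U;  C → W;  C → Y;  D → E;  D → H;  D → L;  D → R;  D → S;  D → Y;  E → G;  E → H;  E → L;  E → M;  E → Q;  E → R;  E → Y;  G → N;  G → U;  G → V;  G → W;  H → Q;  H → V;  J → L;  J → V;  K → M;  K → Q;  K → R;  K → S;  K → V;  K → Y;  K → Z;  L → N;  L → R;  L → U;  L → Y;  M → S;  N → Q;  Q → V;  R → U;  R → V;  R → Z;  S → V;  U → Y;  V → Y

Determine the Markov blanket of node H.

Recall MB(v) = parents ∪ children ∪ spouses, where spouses are the other parents of v's children.
Parents of H: D, E.
H has children Q, V.
Co-parents of H (other parents of its children):
  Q also has parents E, K, N.
  parents(V) \ {H} = {G, J, K, Q, R, S}.
So the Markov blanket of H is {D, E, G, J, K, N, Q, R, S, V}.

{D, E, G, J, K, N, Q, R, S, V}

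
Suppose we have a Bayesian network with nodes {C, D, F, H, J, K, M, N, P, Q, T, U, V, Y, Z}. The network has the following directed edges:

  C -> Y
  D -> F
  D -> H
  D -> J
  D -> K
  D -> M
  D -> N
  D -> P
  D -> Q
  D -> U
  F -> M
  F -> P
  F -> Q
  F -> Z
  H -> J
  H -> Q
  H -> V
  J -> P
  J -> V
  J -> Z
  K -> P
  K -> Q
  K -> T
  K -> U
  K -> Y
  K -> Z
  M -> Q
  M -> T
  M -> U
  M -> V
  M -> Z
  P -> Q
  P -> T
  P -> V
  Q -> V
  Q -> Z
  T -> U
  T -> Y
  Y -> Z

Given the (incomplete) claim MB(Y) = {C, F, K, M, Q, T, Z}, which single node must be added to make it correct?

Y's parents: C, K, T.
Ch(Y) = {Z}.
Parents of each child, excluding Y:
  Z also has parents F, J, K, M, Q.
MB(Y) = {C, F, J, K, M, Q, T, Z}.
Comparing with the claimed set, J is missing.

J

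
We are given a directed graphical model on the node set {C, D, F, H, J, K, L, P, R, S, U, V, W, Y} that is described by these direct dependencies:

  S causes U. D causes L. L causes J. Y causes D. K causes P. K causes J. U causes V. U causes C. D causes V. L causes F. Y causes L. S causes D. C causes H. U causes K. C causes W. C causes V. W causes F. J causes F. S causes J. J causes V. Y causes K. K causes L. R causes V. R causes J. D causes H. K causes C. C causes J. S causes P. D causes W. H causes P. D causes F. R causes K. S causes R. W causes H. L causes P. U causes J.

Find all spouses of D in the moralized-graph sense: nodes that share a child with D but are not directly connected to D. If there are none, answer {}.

{C, J, K, R, U}

Children of D: F, H, L, V, W.
  L also has parents K, Y.
  parents(W) \ {D} = {C}.
  parents(H) \ {D} = {C, W}.
  parents(F) \ {D} = {J, L, W}.
  V's other parents are C, J, R, U.
Excluding nodes already adjacent to D (F, H, L, S, V, W, Y), the co-parent-only contribution is {C, J, K, R, U}.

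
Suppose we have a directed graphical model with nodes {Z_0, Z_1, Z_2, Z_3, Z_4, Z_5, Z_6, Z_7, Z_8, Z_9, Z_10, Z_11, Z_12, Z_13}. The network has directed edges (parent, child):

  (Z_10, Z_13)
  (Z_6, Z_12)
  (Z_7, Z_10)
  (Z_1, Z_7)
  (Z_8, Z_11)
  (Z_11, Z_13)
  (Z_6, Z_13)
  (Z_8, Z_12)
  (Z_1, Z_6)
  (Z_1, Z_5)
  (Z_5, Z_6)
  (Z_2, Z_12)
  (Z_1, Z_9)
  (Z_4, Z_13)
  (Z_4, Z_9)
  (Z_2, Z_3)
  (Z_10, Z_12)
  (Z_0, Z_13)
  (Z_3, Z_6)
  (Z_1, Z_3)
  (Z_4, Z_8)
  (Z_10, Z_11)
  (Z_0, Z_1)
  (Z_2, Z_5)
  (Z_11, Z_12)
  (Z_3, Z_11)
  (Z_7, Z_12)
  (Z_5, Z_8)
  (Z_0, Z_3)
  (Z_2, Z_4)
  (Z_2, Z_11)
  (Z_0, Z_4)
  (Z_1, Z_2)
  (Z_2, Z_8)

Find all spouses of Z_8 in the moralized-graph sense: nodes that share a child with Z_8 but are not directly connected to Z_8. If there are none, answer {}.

{Z_3, Z_6, Z_7, Z_10}

Children of Z_8: Z_11, Z_12.
  parents(Z_11) \ {Z_8} = {Z_2, Z_3, Z_10}.
  Z_12's other parents are Z_2, Z_6, Z_7, Z_10, Z_11.
Excluding nodes already adjacent to Z_8 (Z_2, Z_4, Z_5, Z_11, Z_12), the co-parent-only contribution is {Z_3, Z_6, Z_7, Z_10}.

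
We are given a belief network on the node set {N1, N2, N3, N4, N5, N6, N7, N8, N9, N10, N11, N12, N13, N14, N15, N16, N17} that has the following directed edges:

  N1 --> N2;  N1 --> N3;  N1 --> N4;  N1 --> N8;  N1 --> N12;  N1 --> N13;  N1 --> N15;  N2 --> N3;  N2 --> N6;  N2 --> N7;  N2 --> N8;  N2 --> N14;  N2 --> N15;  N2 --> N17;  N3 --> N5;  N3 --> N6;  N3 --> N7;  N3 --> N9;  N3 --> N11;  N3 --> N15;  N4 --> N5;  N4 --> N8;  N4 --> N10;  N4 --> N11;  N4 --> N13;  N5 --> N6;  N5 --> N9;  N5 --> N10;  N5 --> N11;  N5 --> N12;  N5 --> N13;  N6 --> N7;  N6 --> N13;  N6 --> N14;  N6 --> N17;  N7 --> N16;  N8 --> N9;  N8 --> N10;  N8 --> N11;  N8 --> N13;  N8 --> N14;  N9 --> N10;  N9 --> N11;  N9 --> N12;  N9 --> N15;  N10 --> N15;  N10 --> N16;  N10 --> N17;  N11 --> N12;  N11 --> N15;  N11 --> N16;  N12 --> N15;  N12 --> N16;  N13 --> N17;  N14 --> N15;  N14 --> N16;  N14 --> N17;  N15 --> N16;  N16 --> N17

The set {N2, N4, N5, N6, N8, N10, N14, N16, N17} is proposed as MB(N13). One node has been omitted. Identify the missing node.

N1

By definition, MB(N13) is built from N13's parents, N13's children, and the co-parents of N13.
N13 has parents N1, N4, N5, N6, N8.
Children of N13: N17.
Co-parents of N13 (other parents of its children):
  parents(N17) \ {N13} = {N2, N6, N10, N14, N16}.
MB(N13) = {N1, N2, N4, N5, N6, N8, N10, N14, N16, N17}.
Comparing with the claimed set, N1 is missing.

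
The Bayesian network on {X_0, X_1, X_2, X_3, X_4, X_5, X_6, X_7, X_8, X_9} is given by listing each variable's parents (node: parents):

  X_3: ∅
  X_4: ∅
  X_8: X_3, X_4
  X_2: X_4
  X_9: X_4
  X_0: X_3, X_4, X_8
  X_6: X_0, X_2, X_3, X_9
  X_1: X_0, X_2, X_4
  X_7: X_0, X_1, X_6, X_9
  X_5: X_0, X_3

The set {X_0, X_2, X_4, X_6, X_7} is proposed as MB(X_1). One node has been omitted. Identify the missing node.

Pa(X_1) = {X_0, X_2, X_4}.
Ch(X_1) = {X_7}.
Other parents of X_1's children:
  X_7 also has parents X_0, X_6, X_9.
MB(X_1) = {X_0, X_2, X_4, X_6, X_7, X_9}.
Comparing with the claimed set, X_9 is missing.

X_9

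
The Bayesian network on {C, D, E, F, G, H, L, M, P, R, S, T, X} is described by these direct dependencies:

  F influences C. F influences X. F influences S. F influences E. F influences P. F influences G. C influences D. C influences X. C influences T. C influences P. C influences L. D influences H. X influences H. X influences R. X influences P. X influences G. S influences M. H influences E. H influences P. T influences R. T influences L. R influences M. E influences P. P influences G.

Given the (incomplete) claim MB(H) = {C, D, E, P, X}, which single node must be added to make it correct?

F

Recall MB(v) = parents ∪ children ∪ spouses, where spouses are the other parents of v's children.
H's parents: D, X.
Children of H: E, P.
Other parents of H's children:
  E also has parent F.
  parents(P) \ {H} = {C, E, F, X}.
MB(H) = {C, D, E, F, P, X}.
Comparing with the claimed set, F is missing.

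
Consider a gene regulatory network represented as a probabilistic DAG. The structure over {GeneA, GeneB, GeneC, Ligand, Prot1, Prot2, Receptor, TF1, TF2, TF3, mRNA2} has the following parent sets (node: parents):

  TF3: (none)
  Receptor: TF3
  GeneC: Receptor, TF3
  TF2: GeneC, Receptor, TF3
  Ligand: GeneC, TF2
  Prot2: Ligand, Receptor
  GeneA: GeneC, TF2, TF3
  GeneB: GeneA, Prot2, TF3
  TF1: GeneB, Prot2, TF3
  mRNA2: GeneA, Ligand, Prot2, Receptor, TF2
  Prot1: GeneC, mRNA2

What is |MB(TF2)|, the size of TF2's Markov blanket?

7

A node's Markov blanket = Pa ∪ Ch ∪ (parents of Ch other than the node itself).
TF2 has parents GeneC, Receptor, TF3.
TF2 has children GeneA, Ligand, mRNA2.
Other parents of TF2's children:
  Ligand's other parent is GeneC.
  GeneA also has parents GeneC, TF3.
  parents(mRNA2) \ {TF2} = {GeneA, Ligand, Prot2, Receptor}.
MB(TF2) = {GeneA, GeneC, Ligand, Prot2, Receptor, TF3, mRNA2}, which has 7 nodes.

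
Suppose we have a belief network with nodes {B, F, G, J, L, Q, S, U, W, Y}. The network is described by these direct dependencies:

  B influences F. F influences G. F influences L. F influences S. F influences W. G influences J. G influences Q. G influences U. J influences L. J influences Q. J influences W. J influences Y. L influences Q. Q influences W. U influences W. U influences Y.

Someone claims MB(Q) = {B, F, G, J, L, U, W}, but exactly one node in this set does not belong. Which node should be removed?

B

Recall MB(v) = parents ∪ children ∪ spouses, where spouses are the other parents of v's children.
Q has parents G, J, L.
Q's children: W.
Parents of each child, excluding Q:
  W: F, J, U
MB(Q) = {F, G, J, L, U, W}.
B is neither a parent, child, nor co-parent of Q, so it does not belong.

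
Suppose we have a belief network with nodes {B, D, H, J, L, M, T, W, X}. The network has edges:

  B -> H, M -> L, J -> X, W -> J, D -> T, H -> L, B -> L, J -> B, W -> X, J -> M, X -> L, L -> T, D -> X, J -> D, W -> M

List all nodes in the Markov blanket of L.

L's parents: B, H, M, X.
L has child T.
Parents of each child, excluding L:
  T: D
So the Markov blanket of L is {B, D, H, M, T, X}.

{B, D, H, M, T, X}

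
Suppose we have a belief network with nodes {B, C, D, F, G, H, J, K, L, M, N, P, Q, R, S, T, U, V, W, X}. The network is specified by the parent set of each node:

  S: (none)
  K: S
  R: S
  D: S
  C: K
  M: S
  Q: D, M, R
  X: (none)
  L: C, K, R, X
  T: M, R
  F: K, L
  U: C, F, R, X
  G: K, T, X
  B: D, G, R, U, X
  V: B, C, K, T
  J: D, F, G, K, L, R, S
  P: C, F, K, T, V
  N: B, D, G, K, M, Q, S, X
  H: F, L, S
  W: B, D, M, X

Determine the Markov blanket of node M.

{B, D, G, K, N, Q, R, S, T, W, X}

Recall MB(v) = parents ∪ children ∪ spouses, where spouses are the other parents of v's children.
M has parent S.
M's children: N, Q, T, W.
Other parents of M's children:
  Q: D, R
  T: R
  N: B, D, G, K, Q, S, X
  W: B, D, X
Union: {S} ∪ {N, Q, T, W} ∪ {B, D, G, K, Q, R, S, X} = {B, D, G, K, N, Q, R, S, T, W, X}.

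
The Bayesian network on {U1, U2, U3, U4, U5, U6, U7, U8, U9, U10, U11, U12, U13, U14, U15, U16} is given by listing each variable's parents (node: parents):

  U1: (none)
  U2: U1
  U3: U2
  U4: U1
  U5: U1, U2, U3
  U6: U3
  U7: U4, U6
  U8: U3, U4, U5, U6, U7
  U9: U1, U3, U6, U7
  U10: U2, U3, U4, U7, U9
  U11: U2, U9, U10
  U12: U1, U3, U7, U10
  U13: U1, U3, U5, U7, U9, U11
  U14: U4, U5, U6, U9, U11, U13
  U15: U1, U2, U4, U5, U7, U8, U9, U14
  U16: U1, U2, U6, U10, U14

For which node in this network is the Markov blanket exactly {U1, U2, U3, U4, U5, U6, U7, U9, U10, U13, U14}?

The target node must have every member of {U1, U2, U3, U4, U5, U6, U7, U9, U10, U13, U14} as a parent, child, or co-parent, and no others.
Parents of U11: U2, U9, U10; children: U13, U14; co-parents: U1, U3, U4, U5, U6, U7, U9, U13.
These exactly cover the given set, so the node is U11.

U11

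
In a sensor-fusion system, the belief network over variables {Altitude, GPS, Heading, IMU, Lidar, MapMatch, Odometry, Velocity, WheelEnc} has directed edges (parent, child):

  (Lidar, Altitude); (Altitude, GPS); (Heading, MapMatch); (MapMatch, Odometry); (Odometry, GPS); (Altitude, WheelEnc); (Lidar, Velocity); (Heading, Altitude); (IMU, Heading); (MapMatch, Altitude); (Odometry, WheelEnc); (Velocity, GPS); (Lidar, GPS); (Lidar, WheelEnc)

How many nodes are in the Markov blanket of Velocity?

4

Velocity has parent Lidar.
Children of Velocity: GPS.
Other parents of Velocity's children:
  GPS also has parents Altitude, Lidar, Odometry.
MB(Velocity) = {Altitude, GPS, Lidar, Odometry}, which has 4 nodes.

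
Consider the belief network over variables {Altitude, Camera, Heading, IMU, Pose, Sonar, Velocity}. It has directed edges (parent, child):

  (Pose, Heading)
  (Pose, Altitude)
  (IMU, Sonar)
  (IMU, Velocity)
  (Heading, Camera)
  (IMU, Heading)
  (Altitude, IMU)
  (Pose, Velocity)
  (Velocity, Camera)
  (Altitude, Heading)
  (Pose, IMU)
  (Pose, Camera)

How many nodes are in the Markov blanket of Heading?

5

By definition, MB(Heading) is built from Heading's parents, Heading's children, and the co-parents of Heading.
Heading's children: Camera.
Parents of Heading: Altitude, IMU, Pose.
Other parents of Heading's children:
  Camera: Pose, Velocity
MB(Heading) = {Altitude, Camera, IMU, Pose, Velocity}, which has 5 nodes.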